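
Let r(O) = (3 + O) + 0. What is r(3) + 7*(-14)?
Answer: -92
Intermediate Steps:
r(O) = 3 + O
r(3) + 7*(-14) = (3 + 3) + 7*(-14) = 6 - 98 = -92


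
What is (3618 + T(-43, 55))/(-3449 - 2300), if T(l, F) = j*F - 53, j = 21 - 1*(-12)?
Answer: -5380/5749 ≈ -0.93581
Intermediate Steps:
j = 33 (j = 21 + 12 = 33)
T(l, F) = -53 + 33*F (T(l, F) = 33*F - 53 = -53 + 33*F)
(3618 + T(-43, 55))/(-3449 - 2300) = (3618 + (-53 + 33*55))/(-3449 - 2300) = (3618 + (-53 + 1815))/(-5749) = (3618 + 1762)*(-1/5749) = 5380*(-1/5749) = -5380/5749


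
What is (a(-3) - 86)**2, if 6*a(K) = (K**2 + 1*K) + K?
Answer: 29241/4 ≈ 7310.3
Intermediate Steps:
a(K) = K/3 + K**2/6 (a(K) = ((K**2 + 1*K) + K)/6 = ((K**2 + K) + K)/6 = ((K + K**2) + K)/6 = (K**2 + 2*K)/6 = K/3 + K**2/6)
(a(-3) - 86)**2 = ((1/6)*(-3)*(2 - 3) - 86)**2 = ((1/6)*(-3)*(-1) - 86)**2 = (1/2 - 86)**2 = (-171/2)**2 = 29241/4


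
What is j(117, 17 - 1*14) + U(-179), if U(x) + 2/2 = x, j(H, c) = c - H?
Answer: -294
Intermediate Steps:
U(x) = -1 + x
j(117, 17 - 1*14) + U(-179) = ((17 - 1*14) - 1*117) + (-1 - 179) = ((17 - 14) - 117) - 180 = (3 - 117) - 180 = -114 - 180 = -294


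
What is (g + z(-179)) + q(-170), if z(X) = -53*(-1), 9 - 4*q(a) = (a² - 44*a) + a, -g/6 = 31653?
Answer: -795661/4 ≈ -1.9892e+5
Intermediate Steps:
g = -189918 (g = -6*31653 = -189918)
q(a) = 9/4 - a²/4 + 43*a/4 (q(a) = 9/4 - ((a² - 44*a) + a)/4 = 9/4 - (a² - 43*a)/4 = 9/4 + (-a²/4 + 43*a/4) = 9/4 - a²/4 + 43*a/4)
z(X) = 53
(g + z(-179)) + q(-170) = (-189918 + 53) + (9/4 - ¼*(-170)² + (43/4)*(-170)) = -189865 + (9/4 - ¼*28900 - 3655/2) = -189865 + (9/4 - 7225 - 3655/2) = -189865 - 36201/4 = -795661/4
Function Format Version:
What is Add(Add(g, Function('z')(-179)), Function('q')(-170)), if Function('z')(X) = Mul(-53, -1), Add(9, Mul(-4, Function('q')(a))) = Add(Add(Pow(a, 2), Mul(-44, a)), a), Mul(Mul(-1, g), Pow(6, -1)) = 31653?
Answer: Rational(-795661, 4) ≈ -1.9892e+5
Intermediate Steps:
g = -189918 (g = Mul(-6, 31653) = -189918)
Function('q')(a) = Add(Rational(9, 4), Mul(Rational(-1, 4), Pow(a, 2)), Mul(Rational(43, 4), a)) (Function('q')(a) = Add(Rational(9, 4), Mul(Rational(-1, 4), Add(Add(Pow(a, 2), Mul(-44, a)), a))) = Add(Rational(9, 4), Mul(Rational(-1, 4), Add(Pow(a, 2), Mul(-43, a)))) = Add(Rational(9, 4), Add(Mul(Rational(-1, 4), Pow(a, 2)), Mul(Rational(43, 4), a))) = Add(Rational(9, 4), Mul(Rational(-1, 4), Pow(a, 2)), Mul(Rational(43, 4), a)))
Function('z')(X) = 53
Add(Add(g, Function('z')(-179)), Function('q')(-170)) = Add(Add(-189918, 53), Add(Rational(9, 4), Mul(Rational(-1, 4), Pow(-170, 2)), Mul(Rational(43, 4), -170))) = Add(-189865, Add(Rational(9, 4), Mul(Rational(-1, 4), 28900), Rational(-3655, 2))) = Add(-189865, Add(Rational(9, 4), -7225, Rational(-3655, 2))) = Add(-189865, Rational(-36201, 4)) = Rational(-795661, 4)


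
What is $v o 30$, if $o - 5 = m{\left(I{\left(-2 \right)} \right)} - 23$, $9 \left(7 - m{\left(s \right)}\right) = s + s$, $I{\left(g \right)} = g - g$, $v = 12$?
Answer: $-3960$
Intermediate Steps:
$I{\left(g \right)} = 0$
$m{\left(s \right)} = 7 - \frac{2 s}{9}$ ($m{\left(s \right)} = 7 - \frac{s + s}{9} = 7 - \frac{2 s}{9}$)
$o = -11$ ($o = 5 + \left(\left(7 - 0\right) - 23\right) = 5 + \left(\left(7 + 0\right) - 23\right) = 5 + \left(7 - 23\right) = 5 - 16 = -11$)
$v o 30 = 12 \left(-11\right) 30 = \left(-132\right) 30 = -3960$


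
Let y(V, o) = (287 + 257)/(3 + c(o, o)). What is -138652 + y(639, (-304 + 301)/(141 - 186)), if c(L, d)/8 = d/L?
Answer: -1524628/11 ≈ -1.3860e+5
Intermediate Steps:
c(L, d) = 8*d/L (c(L, d) = 8*(d/L) = 8*d/L)
y(V, o) = 544/11 (y(V, o) = (287 + 257)/(3 + 8*o/o) = 544/(3 + 8) = 544/11)
-138652 + y(639, (-304 + 301)/(141 - 186)) = -138652 + 544/11 = -1524628/11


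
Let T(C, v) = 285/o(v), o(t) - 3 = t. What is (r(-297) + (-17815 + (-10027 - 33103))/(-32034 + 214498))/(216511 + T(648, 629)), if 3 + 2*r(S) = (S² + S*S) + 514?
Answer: 1275180521057/3120938085496 ≈ 0.40859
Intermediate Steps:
o(t) = 3 + t
T(C, v) = 285/(3 + v)
r(S) = 511/2 + S² (r(S) = -3/2 + ((S² + S*S) + 514)/2 = -3/2 + ((S² + S²) + 514)/2 = -3/2 + (2*S² + 514)/2 = -3/2 + (514 + 2*S²)/2 = -3/2 + (257 + S²) = 511/2 + S²)
(r(-297) + (-17815 + (-10027 - 33103))/(-32034 + 214498))/(216511 + T(648, 629)) = ((511/2 + (-297)²) + (-17815 + (-10027 - 33103))/(-32034 + 214498))/(216511 + 285/(3 + 629)) = ((511/2 + 88209) + (-17815 - 43130)/182464)/(216511 + 285/632) = (176929/2 - 60945*1/182464)/(216511 + 285*(1/632)) = (176929/2 - 60945/182464)/(216511 + 285/632) = 16141525583/(182464*(136835237/632)) = (16141525583/182464)*(632/136835237) = 1275180521057/3120938085496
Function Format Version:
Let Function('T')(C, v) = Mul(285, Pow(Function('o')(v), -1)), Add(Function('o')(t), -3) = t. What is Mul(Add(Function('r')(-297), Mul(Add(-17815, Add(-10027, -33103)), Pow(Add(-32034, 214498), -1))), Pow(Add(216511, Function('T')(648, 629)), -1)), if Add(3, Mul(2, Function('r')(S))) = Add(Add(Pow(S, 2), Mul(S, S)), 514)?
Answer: Rational(1275180521057, 3120938085496) ≈ 0.40859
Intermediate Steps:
Function('o')(t) = Add(3, t)
Function('T')(C, v) = Mul(285, Pow(Add(3, v), -1))
Function('r')(S) = Add(Rational(511, 2), Pow(S, 2)) (Function('r')(S) = Add(Rational(-3, 2), Mul(Rational(1, 2), Add(Add(Pow(S, 2), Mul(S, S)), 514))) = Add(Rational(-3, 2), Mul(Rational(1, 2), Add(Add(Pow(S, 2), Pow(S, 2)), 514))) = Add(Rational(-3, 2), Mul(Rational(1, 2), Add(Mul(2, Pow(S, 2)), 514))) = Add(Rational(-3, 2), Mul(Rational(1, 2), Add(514, Mul(2, Pow(S, 2))))) = Add(Rational(-3, 2), Add(257, Pow(S, 2))) = Add(Rational(511, 2), Pow(S, 2)))
Mul(Add(Function('r')(-297), Mul(Add(-17815, Add(-10027, -33103)), Pow(Add(-32034, 214498), -1))), Pow(Add(216511, Function('T')(648, 629)), -1)) = Mul(Add(Add(Rational(511, 2), Pow(-297, 2)), Mul(Add(-17815, Add(-10027, -33103)), Pow(Add(-32034, 214498), -1))), Pow(Add(216511, Mul(285, Pow(Add(3, 629), -1))), -1)) = Mul(Add(Add(Rational(511, 2), 88209), Mul(Add(-17815, -43130), Pow(182464, -1))), Pow(Add(216511, Mul(285, Pow(632, -1))), -1)) = Mul(Add(Rational(176929, 2), Mul(-60945, Rational(1, 182464))), Pow(Add(216511, Mul(285, Rational(1, 632))), -1)) = Mul(Add(Rational(176929, 2), Rational(-60945, 182464)), Pow(Add(216511, Rational(285, 632)), -1)) = Mul(Rational(16141525583, 182464), Pow(Rational(136835237, 632), -1)) = Mul(Rational(16141525583, 182464), Rational(632, 136835237)) = Rational(1275180521057, 3120938085496)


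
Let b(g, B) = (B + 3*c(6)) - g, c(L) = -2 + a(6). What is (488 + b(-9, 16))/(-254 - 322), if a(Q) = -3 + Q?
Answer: -43/48 ≈ -0.89583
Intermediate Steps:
c(L) = 1 (c(L) = -2 + (-3 + 6) = -2 + 3 = 1)
b(g, B) = 3 + B - g (b(g, B) = (B + 3*1) - g = (B + 3) - g = (3 + B) - g = 3 + B - g)
(488 + b(-9, 16))/(-254 - 322) = (488 + (3 + 16 - 1*(-9)))/(-254 - 322) = (488 + (3 + 16 + 9))/(-576) = (488 + 28)*(-1/576) = 516*(-1/576) = -43/48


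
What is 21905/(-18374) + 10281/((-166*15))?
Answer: -20287212/3812605 ≈ -5.3211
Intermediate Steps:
21905/(-18374) + 10281/((-166*15)) = 21905*(-1/18374) + 10281/(-2490) = -21905/18374 + 10281*(-1/2490) = -21905/18374 - 3427/830 = -20287212/3812605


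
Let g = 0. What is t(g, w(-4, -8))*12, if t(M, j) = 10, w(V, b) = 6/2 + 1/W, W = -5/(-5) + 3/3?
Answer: 120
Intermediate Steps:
W = 2 (W = -5*(-⅕) + 3*(⅓) = 1 + 1 = 2)
w(V, b) = 7/2 (w(V, b) = 6/2 + 1/2 = 6*(½) + 1*(½) = 3 + ½ = 7/2)
t(g, w(-4, -8))*12 = 10*12 = 120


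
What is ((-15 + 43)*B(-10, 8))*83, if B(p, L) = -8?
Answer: -18592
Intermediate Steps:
((-15 + 43)*B(-10, 8))*83 = ((-15 + 43)*(-8))*83 = (28*(-8))*83 = -224*83 = -18592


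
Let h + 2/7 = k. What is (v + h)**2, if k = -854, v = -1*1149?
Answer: 196644529/49 ≈ 4.0132e+6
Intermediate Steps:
v = -1149
h = -5980/7 (h = -2/7 - 854 = -5980/7 ≈ -854.29)
(v + h)**2 = (-1149 - 5980/7)**2 = (-14023/7)**2 = 196644529/49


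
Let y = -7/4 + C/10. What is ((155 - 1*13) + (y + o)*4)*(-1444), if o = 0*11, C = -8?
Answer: -951596/5 ≈ -1.9032e+5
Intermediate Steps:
o = 0
y = -51/20 (y = -7/4 - 8/10 = -7*1/4 - 8*1/10 = -7/4 - 4/5 = -51/20 ≈ -2.5500)
((155 - 1*13) + (y + o)*4)*(-1444) = ((155 - 1*13) + (-51/20 + 0)*4)*(-1444) = ((155 - 13) - 51/20*4)*(-1444) = (142 - 51/5)*(-1444) = (659/5)*(-1444) = -951596/5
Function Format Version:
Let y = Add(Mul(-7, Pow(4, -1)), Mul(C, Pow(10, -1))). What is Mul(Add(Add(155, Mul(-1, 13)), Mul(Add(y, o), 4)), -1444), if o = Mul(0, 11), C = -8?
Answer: Rational(-951596, 5) ≈ -1.9032e+5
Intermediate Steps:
o = 0
y = Rational(-51, 20) (y = Add(Mul(-7, Pow(4, -1)), Mul(-8, Pow(10, -1))) = Add(Mul(-7, Rational(1, 4)), Mul(-8, Rational(1, 10))) = Add(Rational(-7, 4), Rational(-4, 5)) = Rational(-51, 20) ≈ -2.5500)
Mul(Add(Add(155, Mul(-1, 13)), Mul(Add(y, o), 4)), -1444) = Mul(Add(Add(155, Mul(-1, 13)), Mul(Add(Rational(-51, 20), 0), 4)), -1444) = Mul(Add(Add(155, -13), Mul(Rational(-51, 20), 4)), -1444) = Mul(Add(142, Rational(-51, 5)), -1444) = Mul(Rational(659, 5), -1444) = Rational(-951596, 5)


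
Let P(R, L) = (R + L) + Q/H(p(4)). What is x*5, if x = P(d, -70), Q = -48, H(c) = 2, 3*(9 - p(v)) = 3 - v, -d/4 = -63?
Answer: 790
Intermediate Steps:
d = 252 (d = -4*(-63) = 252)
p(v) = 8 + v/3 (p(v) = 9 - (3 - v)/3 = 9 + (-1 + v/3) = 8 + v/3)
P(R, L) = -24 + L + R (P(R, L) = (R + L) - 48/2 = (L + R) - 48*1/2 = (L + R) - 24 = -24 + L + R)
x = 158 (x = -24 - 70 + 252 = 158)
x*5 = 158*5 = 790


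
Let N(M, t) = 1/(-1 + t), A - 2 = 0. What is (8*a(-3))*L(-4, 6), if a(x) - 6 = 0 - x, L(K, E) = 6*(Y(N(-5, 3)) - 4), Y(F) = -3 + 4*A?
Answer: 432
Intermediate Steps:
A = 2 (A = 2 + 0 = 2)
Y(F) = 5 (Y(F) = -3 + 4*2 = -3 + 8 = 5)
L(K, E) = 6 (L(K, E) = 6*(5 - 4) = 6*1 = 6)
a(x) = 6 - x (a(x) = 6 + (0 - x) = 6 - x)
(8*a(-3))*L(-4, 6) = (8*(6 - 1*(-3)))*6 = (8*(6 + 3))*6 = (8*9)*6 = 72*6 = 432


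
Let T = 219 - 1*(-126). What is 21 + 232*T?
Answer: 80061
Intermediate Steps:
T = 345 (T = 219 + 126 = 345)
21 + 232*T = 21 + 232*345 = 21 + 80040 = 80061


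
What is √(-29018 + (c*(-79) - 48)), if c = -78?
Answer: 2*I*√5726 ≈ 151.34*I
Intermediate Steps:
√(-29018 + (c*(-79) - 48)) = √(-29018 + (-78*(-79) - 48)) = √(-29018 + (6162 - 48)) = √(-29018 + 6114) = √(-22904) = 2*I*√5726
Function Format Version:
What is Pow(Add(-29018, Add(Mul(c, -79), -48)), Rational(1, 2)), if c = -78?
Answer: Mul(2, I, Pow(5726, Rational(1, 2))) ≈ Mul(151.34, I)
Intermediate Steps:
Pow(Add(-29018, Add(Mul(c, -79), -48)), Rational(1, 2)) = Pow(Add(-29018, Add(Mul(-78, -79), -48)), Rational(1, 2)) = Pow(Add(-29018, Add(6162, -48)), Rational(1, 2)) = Pow(Add(-29018, 6114), Rational(1, 2)) = Pow(-22904, Rational(1, 2)) = Mul(2, I, Pow(5726, Rational(1, 2)))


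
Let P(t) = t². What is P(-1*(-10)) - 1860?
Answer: -1760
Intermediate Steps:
P(-1*(-10)) - 1860 = (-1*(-10))² - 1860 = 10² - 1860 = 100 - 1860 = -1760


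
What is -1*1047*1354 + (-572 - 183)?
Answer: -1418393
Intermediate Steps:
-1*1047*1354 + (-572 - 183) = -1047*1354 - 755 = -1417638 - 755 = -1418393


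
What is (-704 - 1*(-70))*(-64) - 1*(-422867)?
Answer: 463443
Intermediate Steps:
(-704 - 1*(-70))*(-64) - 1*(-422867) = (-704 + 70)*(-64) + 422867 = -634*(-64) + 422867 = 40576 + 422867 = 463443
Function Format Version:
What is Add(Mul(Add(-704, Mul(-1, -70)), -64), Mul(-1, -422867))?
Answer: 463443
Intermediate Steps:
Add(Mul(Add(-704, Mul(-1, -70)), -64), Mul(-1, -422867)) = Add(Mul(Add(-704, 70), -64), 422867) = Add(Mul(-634, -64), 422867) = Add(40576, 422867) = 463443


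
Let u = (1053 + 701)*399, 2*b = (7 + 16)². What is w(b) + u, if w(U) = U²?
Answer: 3079225/4 ≈ 7.6981e+5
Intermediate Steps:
b = 529/2 (b = (7 + 16)²/2 = (½)*23² = (½)*529 = 529/2 ≈ 264.50)
u = 699846 (u = 1754*399 = 699846)
w(b) + u = (529/2)² + 699846 = 279841/4 + 699846 = 3079225/4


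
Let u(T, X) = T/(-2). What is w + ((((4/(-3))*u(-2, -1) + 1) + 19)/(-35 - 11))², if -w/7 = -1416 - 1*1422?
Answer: 94582810/4761 ≈ 19866.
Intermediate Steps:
u(T, X) = -T/2 (u(T, X) = T*(-½) = -T/2)
w = 19866 (w = -7*(-1416 - 1*1422) = -7*(-1416 - 1422) = -7*(-2838) = 19866)
w + ((((4/(-3))*u(-2, -1) + 1) + 19)/(-35 - 11))² = 19866 + ((((4/(-3))*(-½*(-2)) + 1) + 19)/(-35 - 11))² = 19866 + ((((4*(-⅓))*1 + 1) + 19)/(-46))² = 19866 + (((-4/3*1 + 1) + 19)*(-1/46))² = 19866 + (((-4/3 + 1) + 19)*(-1/46))² = 19866 + ((-⅓ + 19)*(-1/46))² = 19866 + ((56/3)*(-1/46))² = 19866 + (-28/69)² = 19866 + 784/4761 = 94582810/4761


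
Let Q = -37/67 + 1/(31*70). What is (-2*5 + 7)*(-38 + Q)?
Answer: 16815129/145390 ≈ 115.66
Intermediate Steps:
Q = -80223/145390 (Q = -37*1/67 + (1/31)*(1/70) = -37/67 + 1/2170 = -80223/145390 ≈ -0.55178)
(-2*5 + 7)*(-38 + Q) = (-2*5 + 7)*(-38 - 80223/145390) = (-10 + 7)*(-5605043/145390) = -3*(-5605043/145390) = 16815129/145390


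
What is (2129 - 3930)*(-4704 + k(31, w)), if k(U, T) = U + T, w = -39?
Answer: 8486312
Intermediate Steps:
k(U, T) = T + U
(2129 - 3930)*(-4704 + k(31, w)) = (2129 - 3930)*(-4704 + (-39 + 31)) = -1801*(-4704 - 8) = -1801*(-4712) = 8486312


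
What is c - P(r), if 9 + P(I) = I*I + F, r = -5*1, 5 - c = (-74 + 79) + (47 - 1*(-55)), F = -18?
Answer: -100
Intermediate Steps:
c = -102 (c = 5 - ((-74 + 79) + (47 - 1*(-55))) = 5 - (5 + (47 + 55)) = 5 - (5 + 102) = 5 - 1*107 = 5 - 107 = -102)
r = -5
P(I) = -27 + I² (P(I) = -9 + (I*I - 18) = -9 + (I² - 18) = -9 + (-18 + I²) = -27 + I²)
c - P(r) = -102 - (-27 + (-5)²) = -102 - (-27 + 25) = -102 - 1*(-2) = -102 + 2 = -100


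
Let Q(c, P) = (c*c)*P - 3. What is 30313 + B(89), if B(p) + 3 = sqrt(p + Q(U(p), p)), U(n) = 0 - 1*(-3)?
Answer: 30310 + sqrt(887) ≈ 30340.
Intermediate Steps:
U(n) = 3 (U(n) = 0 + 3 = 3)
Q(c, P) = -3 + P*c**2 (Q(c, P) = c**2*P - 3 = P*c**2 - 3 = -3 + P*c**2)
B(p) = -3 + sqrt(-3 + 10*p) (B(p) = -3 + sqrt(p + (-3 + p*3**2)) = -3 + sqrt(p + (-3 + p*9)) = -3 + sqrt(p + (-3 + 9*p)) = -3 + sqrt(-3 + 10*p))
30313 + B(89) = 30313 + (-3 + sqrt(-3 + 10*89)) = 30313 + (-3 + sqrt(-3 + 890)) = 30313 + (-3 + sqrt(887)) = 30310 + sqrt(887)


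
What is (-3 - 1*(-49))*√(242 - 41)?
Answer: 46*√201 ≈ 652.16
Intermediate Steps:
(-3 - 1*(-49))*√(242 - 41) = (-3 + 49)*√201 = 46*√201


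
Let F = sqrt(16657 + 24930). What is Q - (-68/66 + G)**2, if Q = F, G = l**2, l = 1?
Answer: -1/1089 + sqrt(41587) ≈ 203.93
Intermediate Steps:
F = sqrt(41587) ≈ 203.93
G = 1 (G = 1**2 = 1)
Q = sqrt(41587) ≈ 203.93
Q - (-68/66 + G)**2 = sqrt(41587) - (-68/66 + 1)**2 = sqrt(41587) - (-68*1/66 + 1)**2 = sqrt(41587) - (-34/33 + 1)**2 = sqrt(41587) - (-1/33)**2 = sqrt(41587) - 1*1/1089 = sqrt(41587) - 1/1089 = -1/1089 + sqrt(41587)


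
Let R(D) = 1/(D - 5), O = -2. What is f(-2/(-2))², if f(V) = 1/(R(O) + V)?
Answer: 49/36 ≈ 1.3611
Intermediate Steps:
R(D) = 1/(-5 + D)
f(V) = 1/(-⅐ + V) (f(V) = 1/(1/(-5 - 2) + V) = 1/(1/(-7) + V) = 1/(-⅐ + V))
f(-2/(-2))² = (7/(-1 + 7*(-2/(-2))))² = (7/(-1 + 7*(-2*(-½))))² = (7/(-1 + 7*1))² = (7/(-1 + 7))² = (7/6)² = 49/36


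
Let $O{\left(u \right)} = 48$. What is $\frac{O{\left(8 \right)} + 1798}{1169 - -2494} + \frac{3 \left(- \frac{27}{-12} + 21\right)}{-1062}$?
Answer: $\frac{757759}{1728936} \approx 0.43828$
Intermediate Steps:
$\frac{O{\left(8 \right)} + 1798}{1169 - -2494} + \frac{3 \left(- \frac{27}{-12} + 21\right)}{-1062} = \frac{48 + 1798}{1169 - -2494} + \frac{3 \left(- \frac{27}{-12} + 21\right)}{-1062} = \frac{1846}{1169 + 2494} + 3 \left(\left(-27\right) \left(- \frac{1}{12}\right) + 21\right) \left(- \frac{1}{1062}\right) = \frac{1846}{3663} + 3 \left(\frac{9}{4} + 21\right) \left(- \frac{1}{1062}\right) = 1846 \cdot \frac{1}{3663} + 3 \cdot \frac{93}{4} \left(- \frac{1}{1062}\right) = \frac{1846}{3663} + \frac{279}{4} \left(- \frac{1}{1062}\right) = \frac{1846}{3663} - \frac{31}{472} = \frac{757759}{1728936}$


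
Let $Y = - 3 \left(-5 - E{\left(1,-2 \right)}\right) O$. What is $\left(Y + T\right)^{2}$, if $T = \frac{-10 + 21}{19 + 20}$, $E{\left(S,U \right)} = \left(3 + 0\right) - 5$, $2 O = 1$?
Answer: $\frac{139129}{6084} \approx 22.868$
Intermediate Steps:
$O = \frac{1}{2}$ ($O = \frac{1}{2} \cdot 1 = \frac{1}{2} \approx 0.5$)
$E{\left(S,U \right)} = -2$ ($E{\left(S,U \right)} = 3 - 5 = -2$)
$T = \frac{11}{39} \approx 0.28205$
$Y = \frac{9}{2}$ ($Y = - 3 \left(-5 - -2\right) \frac{1}{2} = - 3 \left(-5 + 2\right) \frac{1}{2} = \left(-3\right) \left(-3\right) \frac{1}{2} = 9 \cdot \frac{1}{2} = \frac{9}{2} \approx 4.5$)
$\left(Y + T\right)^{2} = \left(\frac{9}{2} + \frac{11}{39}\right)^{2} = \left(\frac{373}{78}\right)^{2} = \frac{139129}{6084}$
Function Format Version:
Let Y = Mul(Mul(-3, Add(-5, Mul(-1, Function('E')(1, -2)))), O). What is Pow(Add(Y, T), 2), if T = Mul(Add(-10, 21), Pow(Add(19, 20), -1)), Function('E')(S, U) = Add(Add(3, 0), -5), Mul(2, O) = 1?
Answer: Rational(139129, 6084) ≈ 22.868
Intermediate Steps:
O = Rational(1, 2) (O = Mul(Rational(1, 2), 1) = Rational(1, 2) ≈ 0.50000)
Function('E')(S, U) = -2 (Function('E')(S, U) = Add(3, -5) = -2)
T = Rational(11, 39) (T = Mul(11, Pow(39, -1)) = Mul(11, Rational(1, 39)) = Rational(11, 39) ≈ 0.28205)
Y = Rational(9, 2) (Y = Mul(Mul(-3, Add(-5, Mul(-1, -2))), Rational(1, 2)) = Mul(Mul(-3, Add(-5, 2)), Rational(1, 2)) = Mul(Mul(-3, -3), Rational(1, 2)) = Mul(9, Rational(1, 2)) = Rational(9, 2) ≈ 4.5000)
Pow(Add(Y, T), 2) = Pow(Add(Rational(9, 2), Rational(11, 39)), 2) = Pow(Rational(373, 78), 2) = Rational(139129, 6084)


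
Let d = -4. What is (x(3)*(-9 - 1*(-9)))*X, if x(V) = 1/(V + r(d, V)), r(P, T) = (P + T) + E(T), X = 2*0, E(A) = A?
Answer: 0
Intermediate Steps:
X = 0
r(P, T) = P + 2*T (r(P, T) = (P + T) + T = P + 2*T)
x(V) = 1/(-4 + 3*V) (x(V) = 1/(V + (-4 + 2*V)) = 1/(-4 + 3*V))
(x(3)*(-9 - 1*(-9)))*X = ((-9 - 1*(-9))/(-4 + 3*3))*0 = ((-9 + 9)/(-4 + 9))*0 = (0/5)*0 = ((⅕)*0)*0 = 0*0 = 0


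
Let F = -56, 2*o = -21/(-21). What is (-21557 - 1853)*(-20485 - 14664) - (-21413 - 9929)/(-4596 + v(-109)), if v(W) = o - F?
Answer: 7470546956426/9079 ≈ 8.2284e+8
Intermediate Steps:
o = ½ (o = (-21/(-21))/2 = (-21*(-1/21))/2 = (½)*1 = ½ ≈ 0.50000)
v(W) = 113/2 (v(W) = ½ - 1*(-56) = ½ + 56 = 113/2)
(-21557 - 1853)*(-20485 - 14664) - (-21413 - 9929)/(-4596 + v(-109)) = (-21557 - 1853)*(-20485 - 14664) - (-21413 - 9929)/(-4596 + 113/2) = -23410*(-35149) - (-31342)/(-9079/2) = 822838090 - (-31342)*(-2)/9079 = 822838090 - 1*62684/9079 = 822838090 - 62684/9079 = 7470546956426/9079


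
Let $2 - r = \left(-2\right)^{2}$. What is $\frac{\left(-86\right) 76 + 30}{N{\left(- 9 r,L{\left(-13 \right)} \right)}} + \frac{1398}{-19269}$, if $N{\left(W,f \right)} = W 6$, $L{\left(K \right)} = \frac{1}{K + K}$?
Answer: $- \frac{6973061}{115614} \approx -60.313$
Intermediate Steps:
$r = -2$ ($r = 2 - \left(-2\right)^{2} = 2 - 4 = -2$)
$L{\left(K \right)} = \frac{1}{2 K}$
$N{\left(W,f \right)} = 6 W$
$\frac{\left(-86\right) 76 + 30}{N{\left(- 9 r,L{\left(-13 \right)} \right)}} + \frac{1398}{-19269} = \frac{\left(-86\right) 76 + 30}{6 \left(\left(-9\right) \left(-2\right)\right)} + \frac{1398}{-19269} = \frac{-6536 + 30}{6 \cdot 18} + 1398 \left(- \frac{1}{19269}\right) = - \frac{6506}{108} - \frac{466}{6423} = \left(-6506\right) \frac{1}{108} - \frac{466}{6423} = - \frac{3253}{54} - \frac{466}{6423} = - \frac{6973061}{115614}$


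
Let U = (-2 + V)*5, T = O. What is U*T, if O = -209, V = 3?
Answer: -1045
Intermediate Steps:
T = -209
U = 5 (U = (-2 + 3)*5 = 1*5 = 5)
U*T = 5*(-209) = -1045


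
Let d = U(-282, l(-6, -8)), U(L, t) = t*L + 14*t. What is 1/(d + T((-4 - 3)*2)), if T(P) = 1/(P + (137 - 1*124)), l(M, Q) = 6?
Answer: -1/1609 ≈ -0.00062150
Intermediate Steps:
U(L, t) = 14*t + L*t (U(L, t) = L*t + 14*t = 14*t + L*t)
T(P) = 1/(13 + P) (T(P) = 1/(P + (137 - 124)) = 1/(P + 13) = 1/(13 + P))
d = -1608 (d = 6*(14 - 282) = 6*(-268) = -1608)
1/(d + T((-4 - 3)*2)) = 1/(-1608 + 1/(13 + (-4 - 3)*2)) = 1/(-1608 + 1/(13 - 7*2)) = 1/(-1608 + 1/(13 - 14)) = 1/(-1608 + 1/(-1)) = 1/(-1608 - 1) = 1/(-1609) = -1/1609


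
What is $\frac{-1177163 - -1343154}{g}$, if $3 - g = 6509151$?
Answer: $- \frac{165991}{6509148} \approx -0.025501$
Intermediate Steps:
$g = -6509148$ ($g = 3 - 6509151 = -6509148$)
$\frac{-1177163 - -1343154}{g} = \frac{-1177163 - -1343154}{-6509148} = \left(-1177163 + 1343154\right) \left(- \frac{1}{6509148}\right) = 165991 \left(- \frac{1}{6509148}\right) = - \frac{165991}{6509148}$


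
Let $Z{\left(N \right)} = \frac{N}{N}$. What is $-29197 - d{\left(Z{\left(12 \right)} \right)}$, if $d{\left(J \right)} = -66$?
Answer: $-29131$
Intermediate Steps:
$Z{\left(N \right)} = 1$
$-29197 - d{\left(Z{\left(12 \right)} \right)} = -29197 - -66 = -29197 + 66 = -29131$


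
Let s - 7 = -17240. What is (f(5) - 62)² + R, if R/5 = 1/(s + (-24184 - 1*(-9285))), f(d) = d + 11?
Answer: 67991307/32132 ≈ 2116.0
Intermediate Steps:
s = -17233 (s = 7 - 17240 = -17233)
f(d) = 11 + d
R = -5/32132 (R = 5/(-17233 + (-24184 - 1*(-9285))) = 5/(-17233 + (-24184 + 9285)) = 5/(-17233 - 14899) = 5/(-32132) = 5*(-1/32132) = -5/32132 ≈ -0.00015561)
(f(5) - 62)² + R = ((11 + 5) - 62)² - 5/32132 = (16 - 62)² - 5/32132 = (-46)² - 5/32132 = 2116 - 5/32132 = 67991307/32132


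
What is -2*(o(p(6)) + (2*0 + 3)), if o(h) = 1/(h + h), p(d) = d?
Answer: -37/6 ≈ -6.1667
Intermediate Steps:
o(h) = 1/(2*h)
-2*(o(p(6)) + (2*0 + 3)) = -2*((½)/6 + (2*0 + 3)) = -2*((½)*(⅙) + (0 + 3)) = -2*(1/12 + 3) = -2*37/12 = -37/6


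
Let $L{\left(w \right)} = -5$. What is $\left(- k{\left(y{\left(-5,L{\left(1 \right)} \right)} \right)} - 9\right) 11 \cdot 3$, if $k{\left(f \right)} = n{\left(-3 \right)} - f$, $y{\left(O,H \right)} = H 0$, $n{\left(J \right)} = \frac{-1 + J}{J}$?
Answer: $-341$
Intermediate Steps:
$n{\left(J \right)} = \frac{-1 + J}{J}$
$y{\left(O,H \right)} = 0$
$k{\left(f \right)} = \frac{4}{3} - f$ ($k{\left(f \right)} = \frac{-1 - 3}{-3} - f = \left(- \frac{1}{3}\right) \left(-4\right) - f = \frac{4}{3} - f$)
$\left(- k{\left(y{\left(-5,L{\left(1 \right)} \right)} \right)} - 9\right) 11 \cdot 3 = \left(- (\frac{4}{3} - 0) - 9\right) 11 \cdot 3 = \left(- (\frac{4}{3} + 0) - 9\right) 33 = \left(\left(-1\right) \frac{4}{3} - 9\right) 33 = \left(- \frac{4}{3} - 9\right) 33 = \left(- \frac{31}{3}\right) 33 = -341$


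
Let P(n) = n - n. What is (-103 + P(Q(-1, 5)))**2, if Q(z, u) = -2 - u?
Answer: 10609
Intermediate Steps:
P(n) = 0
(-103 + P(Q(-1, 5)))**2 = (-103 + 0)**2 = (-103)**2 = 10609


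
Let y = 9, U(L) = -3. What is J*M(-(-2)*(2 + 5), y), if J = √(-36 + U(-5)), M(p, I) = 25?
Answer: 25*I*√39 ≈ 156.13*I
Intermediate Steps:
J = I*√39 (J = √(-36 - 3) = √(-39) = I*√39 ≈ 6.245*I)
J*M(-(-2)*(2 + 5), y) = (I*√39)*25 = 25*I*√39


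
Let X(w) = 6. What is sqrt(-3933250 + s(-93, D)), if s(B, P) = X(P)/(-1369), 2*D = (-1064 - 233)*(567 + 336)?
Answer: 2*I*sqrt(1346154814)/37 ≈ 1983.2*I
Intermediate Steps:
D = -1171191/2 (D = ((-1064 - 233)*(567 + 336))/2 = (-1297*903)/2 = (1/2)*(-1171191) = -1171191/2 ≈ -5.8560e+5)
s(B, P) = -6/1369 (s(B, P) = 6/(-1369) = 6*(-1/1369) = -6/1369)
sqrt(-3933250 + s(-93, D)) = sqrt(-3933250 - 6/1369) = sqrt(-5384619256/1369) = 2*I*sqrt(1346154814)/37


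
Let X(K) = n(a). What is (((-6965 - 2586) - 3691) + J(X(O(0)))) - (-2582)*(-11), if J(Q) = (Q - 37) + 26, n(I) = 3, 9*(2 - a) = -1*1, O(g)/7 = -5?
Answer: -41652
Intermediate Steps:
O(g) = -35 (O(g) = 7*(-5) = -35)
a = 19/9 (a = 2 - (-1)/9 = 2 - ⅑*(-1) = 2 + ⅑ = 19/9 ≈ 2.1111)
X(K) = 3
J(Q) = -11 + Q (J(Q) = (-37 + Q) + 26 = -11 + Q)
(((-6965 - 2586) - 3691) + J(X(O(0)))) - (-2582)*(-11) = (((-6965 - 2586) - 3691) + (-11 + 3)) - (-2582)*(-11) = ((-9551 - 3691) - 8) - 1*28402 = (-13242 - 8) - 28402 = -13250 - 28402 = -41652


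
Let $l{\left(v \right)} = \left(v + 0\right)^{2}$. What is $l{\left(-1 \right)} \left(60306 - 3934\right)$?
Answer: $56372$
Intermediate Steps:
$l{\left(v \right)} = v^{2}$
$l{\left(-1 \right)} \left(60306 - 3934\right) = \left(-1\right)^{2} \left(60306 - 3934\right) = 1 \left(60306 - 3934\right) = 1 \cdot 56372 = 56372$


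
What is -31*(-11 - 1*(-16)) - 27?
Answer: -182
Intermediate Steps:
-31*(-11 - 1*(-16)) - 27 = -31*(-11 + 16) - 27 = -31*5 - 27 = -155 - 27 = -182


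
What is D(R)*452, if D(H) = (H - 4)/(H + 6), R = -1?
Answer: -452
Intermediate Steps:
D(H) = (-4 + H)/(6 + H)
D(R)*452 = ((-4 - 1)/(6 - 1))*452 = (-5/5)*452 = ((1/5)*(-5))*452 = -1*452 = -452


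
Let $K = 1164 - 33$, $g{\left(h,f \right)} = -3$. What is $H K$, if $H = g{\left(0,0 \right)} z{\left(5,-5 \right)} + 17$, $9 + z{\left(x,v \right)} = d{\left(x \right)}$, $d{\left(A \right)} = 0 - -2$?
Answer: $42978$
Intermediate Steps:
$d{\left(A \right)} = 2$ ($d{\left(A \right)} = 0 + 2 = 2$)
$z{\left(x,v \right)} = -7$ ($z{\left(x,v \right)} = -9 + 2 = -7$)
$K = 1131$
$H = 38$ ($H = \left(-3\right) \left(-7\right) + 17 = 21 + 17 = 38$)
$H K = 38 \cdot 1131 = 42978$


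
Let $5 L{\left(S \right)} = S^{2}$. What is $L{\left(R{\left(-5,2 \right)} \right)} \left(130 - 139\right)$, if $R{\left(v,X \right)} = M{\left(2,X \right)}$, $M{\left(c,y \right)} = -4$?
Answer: $- \frac{144}{5} \approx -28.8$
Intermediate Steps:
$R{\left(v,X \right)} = -4$
$L{\left(S \right)} = \frac{S^{2}}{5}$
$L{\left(R{\left(-5,2 \right)} \right)} \left(130 - 139\right) = \frac{\left(-4\right)^{2}}{5} \left(130 - 139\right) = \frac{1}{5} \cdot 16 \left(-9\right) = \frac{16}{5} \left(-9\right) = - \frac{144}{5}$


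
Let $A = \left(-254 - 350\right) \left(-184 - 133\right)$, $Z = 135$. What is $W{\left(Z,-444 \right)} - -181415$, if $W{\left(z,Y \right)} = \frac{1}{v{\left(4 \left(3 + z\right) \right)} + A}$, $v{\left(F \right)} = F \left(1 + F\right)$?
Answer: $\frac{90113184461}{496724} \approx 1.8142 \cdot 10^{5}$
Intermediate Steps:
$A = 191468$ ($A = \left(-604\right) \left(-317\right) = 191468$)
$W{\left(z,Y \right)} = \frac{1}{191468 + \left(12 + 4 z\right) \left(13 + 4 z\right)}$ ($W{\left(z,Y \right)} = \frac{1}{4 \left(3 + z\right) \left(1 + 4 \left(3 + z\right)\right) + 191468} = \frac{1}{\left(12 + 4 z\right) \left(1 + \left(12 + 4 z\right)\right) + 191468} = \frac{1}{\left(12 + 4 z\right) \left(13 + 4 z\right) + 191468} = \frac{1}{191468 + \left(12 + 4 z\right) \left(13 + 4 z\right)}$)
$W{\left(Z,-444 \right)} - -181415 = \frac{1}{4 \left(47906 + 4 \cdot 135^{2} + 25 \cdot 135\right)} - -181415 = \frac{1}{4 \left(47906 + 4 \cdot 18225 + 3375\right)} + 181415 = \frac{1}{4 \left(47906 + 72900 + 3375\right)} + 181415 = \frac{1}{4 \cdot 124181} + 181415 = \frac{1}{4} \cdot \frac{1}{124181} + 181415 = \frac{1}{496724} + 181415 = \frac{90113184461}{496724}$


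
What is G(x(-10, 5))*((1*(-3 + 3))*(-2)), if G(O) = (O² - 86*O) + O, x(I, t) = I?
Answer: 0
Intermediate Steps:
G(O) = O² - 85*O
G(x(-10, 5))*((1*(-3 + 3))*(-2)) = (-10*(-85 - 10))*((1*(-3 + 3))*(-2)) = (-10*(-95))*((1*0)*(-2)) = 950*(0*(-2)) = 950*0 = 0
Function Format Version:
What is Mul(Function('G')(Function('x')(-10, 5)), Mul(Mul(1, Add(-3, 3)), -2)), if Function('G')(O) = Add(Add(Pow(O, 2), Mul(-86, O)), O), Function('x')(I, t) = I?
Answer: 0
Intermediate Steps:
Function('G')(O) = Add(Pow(O, 2), Mul(-85, O))
Mul(Function('G')(Function('x')(-10, 5)), Mul(Mul(1, Add(-3, 3)), -2)) = Mul(Mul(-10, Add(-85, -10)), Mul(Mul(1, Add(-3, 3)), -2)) = Mul(Mul(-10, -95), Mul(Mul(1, 0), -2)) = Mul(950, Mul(0, -2)) = Mul(950, 0) = 0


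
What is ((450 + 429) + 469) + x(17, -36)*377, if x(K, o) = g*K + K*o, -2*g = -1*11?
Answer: -388253/2 ≈ -1.9413e+5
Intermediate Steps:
g = 11/2 (g = -(-1)*11/2 = -½*(-11) = 11/2 ≈ 5.5000)
x(K, o) = 11*K/2 + K*o
((450 + 429) + 469) + x(17, -36)*377 = ((450 + 429) + 469) + ((½)*17*(11 + 2*(-36)))*377 = (879 + 469) + ((½)*17*(11 - 72))*377 = 1348 + ((½)*17*(-61))*377 = 1348 - 1037/2*377 = 1348 - 390949/2 = -388253/2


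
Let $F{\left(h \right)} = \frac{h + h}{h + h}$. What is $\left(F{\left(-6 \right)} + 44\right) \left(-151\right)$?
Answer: $-6795$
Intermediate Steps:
$F{\left(h \right)} = 1$ ($F{\left(h \right)} = \frac{2 h}{2 h} = 2 h \frac{1}{2 h} = 1$)
$\left(F{\left(-6 \right)} + 44\right) \left(-151\right) = \left(1 + 44\right) \left(-151\right) = 45 \left(-151\right) = -6795$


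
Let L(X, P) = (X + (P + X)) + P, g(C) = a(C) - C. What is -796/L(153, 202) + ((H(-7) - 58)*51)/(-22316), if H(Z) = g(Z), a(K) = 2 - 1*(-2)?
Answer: -8030833/7922180 ≈ -1.0137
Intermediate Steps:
a(K) = 4 (a(K) = 2 + 2 = 4)
g(C) = 4 - C
H(Z) = 4 - Z
L(X, P) = 2*P + 2*X (L(X, P) = (P + 2*X) + P = 2*P + 2*X)
-796/L(153, 202) + ((H(-7) - 58)*51)/(-22316) = -796/(2*202 + 2*153) + (((4 - 1*(-7)) - 58)*51)/(-22316) = -796/(404 + 306) + (((4 + 7) - 58)*51)*(-1/22316) = -796/710 + ((11 - 58)*51)*(-1/22316) = -796*1/710 - 47*51*(-1/22316) = -398/355 - 2397*(-1/22316) = -398/355 + 2397/22316 = -8030833/7922180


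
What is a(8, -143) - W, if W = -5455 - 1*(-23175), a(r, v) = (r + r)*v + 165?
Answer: -19843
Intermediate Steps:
a(r, v) = 165 + 2*r*v (a(r, v) = (2*r)*v + 165 = 2*r*v + 165 = 165 + 2*r*v)
W = 17720 (W = -5455 + 23175 = 17720)
a(8, -143) - W = (165 + 2*8*(-143)) - 1*17720 = (165 - 2288) - 17720 = -2123 - 17720 = -19843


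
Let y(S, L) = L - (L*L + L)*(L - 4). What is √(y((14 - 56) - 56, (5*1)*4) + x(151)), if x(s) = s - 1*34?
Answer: I*√6583 ≈ 81.136*I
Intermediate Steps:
y(S, L) = L - (-4 + L)*(L + L²) (y(S, L) = L - (L² + L)*(-4 + L) = L - (L + L²)*(-4 + L) = L - (-4 + L)*(L + L²))
x(s) = -34 + s (x(s) = s - 34 = -34 + s)
√(y((14 - 56) - 56, (5*1)*4) + x(151)) = √(((5*1)*4)*(5 - ((5*1)*4)² + 3*((5*1)*4)) + (-34 + 151)) = √((5*4)*(5 - (5*4)² + 3*(5*4)) + 117) = √(20*(5 - 1*20² + 3*20) + 117) = √(20*(5 - 1*400 + 60) + 117) = √(20*(5 - 400 + 60) + 117) = √(20*(-335) + 117) = √(-6700 + 117) = √(-6583) = I*√6583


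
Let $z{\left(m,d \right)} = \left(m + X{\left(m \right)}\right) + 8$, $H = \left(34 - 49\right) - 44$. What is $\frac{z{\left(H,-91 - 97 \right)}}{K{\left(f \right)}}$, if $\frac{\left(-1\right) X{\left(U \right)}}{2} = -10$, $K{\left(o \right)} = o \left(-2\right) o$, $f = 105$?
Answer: $\frac{31}{22050} \approx 0.0014059$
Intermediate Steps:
$K{\left(o \right)} = - 2 o^{2}$ ($K{\left(o \right)} = - 2 o o = - 2 o^{2}$)
$X{\left(U \right)} = 20$ ($X{\left(U \right)} = \left(-2\right) \left(-10\right) = 20$)
$H = -59$ ($H = -15 - 44 = -59$)
$z{\left(m,d \right)} = 28 + m$ ($z{\left(m,d \right)} = \left(m + 20\right) + 8 = \left(20 + m\right) + 8 = 28 + m$)
$\frac{z{\left(H,-91 - 97 \right)}}{K{\left(f \right)}} = \frac{28 - 59}{\left(-2\right) 105^{2}} = - \frac{31}{\left(-2\right) 11025} = - \frac{31}{-22050} = \left(-31\right) \left(- \frac{1}{22050}\right) = \frac{31}{22050}$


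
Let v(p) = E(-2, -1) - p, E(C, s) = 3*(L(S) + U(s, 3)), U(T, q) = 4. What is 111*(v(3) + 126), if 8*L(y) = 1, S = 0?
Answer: 120213/8 ≈ 15027.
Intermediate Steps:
L(y) = 1/8 (L(y) = (1/8)*1 = 1/8)
E(C, s) = 99/8 (E(C, s) = 3*(1/8 + 4) = 3*(33/8) = 99/8)
v(p) = 99/8 - p
111*(v(3) + 126) = 111*((99/8 - 1*3) + 126) = 111*((99/8 - 3) + 126) = 111*(75/8 + 126) = 111*(1083/8) = 120213/8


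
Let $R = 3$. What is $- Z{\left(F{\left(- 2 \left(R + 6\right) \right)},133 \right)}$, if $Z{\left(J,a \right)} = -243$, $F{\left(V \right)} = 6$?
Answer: $243$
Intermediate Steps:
$- Z{\left(F{\left(- 2 \left(R + 6\right) \right)},133 \right)} = \left(-1\right) \left(-243\right) = 243$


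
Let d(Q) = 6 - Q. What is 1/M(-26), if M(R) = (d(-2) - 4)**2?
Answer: 1/16 ≈ 0.062500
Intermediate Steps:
M(R) = 16 (M(R) = ((6 - 1*(-2)) - 4)**2 = ((6 + 2) - 4)**2 = (8 - 4)**2 = 4**2 = 16)
1/M(-26) = 1/16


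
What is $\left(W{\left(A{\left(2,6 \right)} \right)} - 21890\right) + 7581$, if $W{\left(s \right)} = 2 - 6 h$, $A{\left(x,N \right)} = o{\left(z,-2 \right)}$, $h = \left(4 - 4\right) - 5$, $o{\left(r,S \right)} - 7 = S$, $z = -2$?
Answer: $-14277$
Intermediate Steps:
$o{\left(r,S \right)} = 7 + S$
$h = -5$ ($h = 0 - 5 = -5$)
$A{\left(x,N \right)} = 5$ ($A{\left(x,N \right)} = 7 - 2 = 5$)
$W{\left(s \right)} = 32$ ($W{\left(s \right)} = 2 - -30 = 2 + 30 = 32$)
$\left(W{\left(A{\left(2,6 \right)} \right)} - 21890\right) + 7581 = \left(32 - 21890\right) + 7581 = -21858 + 7581 = -14277$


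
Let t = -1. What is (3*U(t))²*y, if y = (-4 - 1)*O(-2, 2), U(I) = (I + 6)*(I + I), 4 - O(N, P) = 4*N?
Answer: -54000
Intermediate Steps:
O(N, P) = 4 - 4*N
U(I) = 2*I*(6 + I) (U(I) = (6 + I)*(2*I) = 2*I*(6 + I))
y = -60 (y = (-4 - 1)*(4 - 4*(-2)) = -5*(4 + 8) = -5*12 = -60)
(3*U(t))²*y = (3*(2*(-1)*(6 - 1)))²*(-60) = (3*(2*(-1)*5))²*(-60) = (3*(-10))²*(-60) = (-30)²*(-60) = 900*(-60) = -54000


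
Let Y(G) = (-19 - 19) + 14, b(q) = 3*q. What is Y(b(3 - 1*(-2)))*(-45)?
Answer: 1080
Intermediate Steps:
Y(G) = -24 (Y(G) = -38 + 14 = -24)
Y(b(3 - 1*(-2)))*(-45) = -24*(-45) = 1080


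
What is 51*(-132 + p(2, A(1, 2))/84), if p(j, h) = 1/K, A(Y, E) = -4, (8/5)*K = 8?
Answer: -942463/140 ≈ -6731.9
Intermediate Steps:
K = 5 (K = (5/8)*8 = 5)
p(j, h) = ⅕ (p(j, h) = 1/5 = ⅕)
51*(-132 + p(2, A(1, 2))/84) = 51*(-132 + (⅕)/84) = 51*(-132 + (⅕)*(1/84)) = 51*(-132 + 1/420) = 51*(-55439/420) = -942463/140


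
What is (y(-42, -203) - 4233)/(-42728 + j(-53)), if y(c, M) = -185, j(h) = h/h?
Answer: 4418/42727 ≈ 0.10340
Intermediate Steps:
j(h) = 1
(y(-42, -203) - 4233)/(-42728 + j(-53)) = (-185 - 4233)/(-42728 + 1) = -4418/(-42727) = -4418*(-1/42727) = 4418/42727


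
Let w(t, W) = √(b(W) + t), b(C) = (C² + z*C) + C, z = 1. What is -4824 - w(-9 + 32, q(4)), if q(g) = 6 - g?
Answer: -4824 - √31 ≈ -4829.6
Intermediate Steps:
b(C) = C² + 2*C (b(C) = (C² + 1*C) + C = (C² + C) + C = (C + C²) + C = C² + 2*C)
w(t, W) = √(t + W*(2 + W)) (w(t, W) = √(W*(2 + W) + t) = √(t + W*(2 + W)))
-4824 - w(-9 + 32, q(4)) = -4824 - √((-9 + 32) + (6 - 1*4)*(2 + (6 - 1*4))) = -4824 - √(23 + (6 - 4)*(2 + (6 - 4))) = -4824 - √(23 + 2*(2 + 2)) = -4824 - √(23 + 2*4) = -4824 - √(23 + 8) = -4824 - √31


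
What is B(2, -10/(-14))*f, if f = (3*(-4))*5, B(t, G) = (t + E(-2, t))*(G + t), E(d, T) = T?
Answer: -4560/7 ≈ -651.43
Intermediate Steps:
B(t, G) = 2*t*(G + t) (B(t, G) = (t + t)*(G + t) = (2*t)*(G + t) = 2*t*(G + t))
f = -60 (f = -12*5 = -60)
B(2, -10/(-14))*f = (2*2*(-10/(-14) + 2))*(-60) = (2*2*(-10*(-1/14) + 2))*(-60) = (2*2*(5/7 + 2))*(-60) = (2*2*(19/7))*(-60) = (76/7)*(-60) = -4560/7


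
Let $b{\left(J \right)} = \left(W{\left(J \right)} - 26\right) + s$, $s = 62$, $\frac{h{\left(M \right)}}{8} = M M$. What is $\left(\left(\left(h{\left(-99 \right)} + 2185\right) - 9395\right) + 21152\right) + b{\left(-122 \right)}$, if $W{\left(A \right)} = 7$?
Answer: $92393$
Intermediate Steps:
$h{\left(M \right)} = 8 M^{2}$ ($h{\left(M \right)} = 8 M M = 8 M^{2}$)
$b{\left(J \right)} = 43$ ($b{\left(J \right)} = \left(7 - 26\right) + 62 = -19 + 62 = 43$)
$\left(\left(\left(h{\left(-99 \right)} + 2185\right) - 9395\right) + 21152\right) + b{\left(-122 \right)} = \left(\left(\left(8 \left(-99\right)^{2} + 2185\right) - 9395\right) + 21152\right) + 43 = \left(\left(\left(8 \cdot 9801 + 2185\right) - 9395\right) + 21152\right) + 43 = \left(\left(\left(78408 + 2185\right) - 9395\right) + 21152\right) + 43 = \left(\left(80593 - 9395\right) + 21152\right) + 43 = \left(71198 + 21152\right) + 43 = 92350 + 43 = 92393$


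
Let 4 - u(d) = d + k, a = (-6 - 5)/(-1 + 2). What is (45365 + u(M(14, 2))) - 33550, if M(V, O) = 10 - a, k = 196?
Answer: 11602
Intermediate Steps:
a = -11 (a = -11/1 = -11*1 = -11)
M(V, O) = 21 (M(V, O) = 10 - 1*(-11) = 10 + 11 = 21)
u(d) = -192 - d (u(d) = 4 - (d + 196) = 4 - (196 + d) = 4 + (-196 - d) = -192 - d)
(45365 + u(M(14, 2))) - 33550 = (45365 + (-192 - 1*21)) - 33550 = (45365 + (-192 - 21)) - 33550 = (45365 - 213) - 33550 = 45152 - 33550 = 11602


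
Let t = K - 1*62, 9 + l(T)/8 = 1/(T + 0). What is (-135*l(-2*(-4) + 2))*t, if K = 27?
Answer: -336420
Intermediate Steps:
l(T) = -72 + 8/T (l(T) = -72 + 8/(T + 0) = -72 + 8/T)
t = -35 (t = 27 - 1*62 = 27 - 62 = -35)
(-135*l(-2*(-4) + 2))*t = -135*(-72 + 8/(-2*(-4) + 2))*(-35) = -135*(-72 + 8/(8 + 2))*(-35) = -135*(-72 + 8/10)*(-35) = -135*(-72 + 8*(⅒))*(-35) = -135*(-72 + ⅘)*(-35) = -135*(-356/5)*(-35) = 9612*(-35) = -336420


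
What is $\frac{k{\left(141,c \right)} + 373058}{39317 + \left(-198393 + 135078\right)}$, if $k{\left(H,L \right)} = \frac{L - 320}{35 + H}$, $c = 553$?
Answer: $- \frac{65658441}{4223648} \approx -15.545$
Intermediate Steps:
$k{\left(H,L \right)} = \frac{-320 + L}{35 + H}$
$\frac{k{\left(141,c \right)} + 373058}{39317 + \left(-198393 + 135078\right)} = \frac{\frac{-320 + 553}{35 + 141} + 373058}{39317 + \left(-198393 + 135078\right)} = \frac{\frac{1}{176} \cdot 233 + 373058}{39317 - 63315} = \frac{\frac{1}{176} \cdot 233 + 373058}{-23998} = \left(\frac{233}{176} + 373058\right) \left(- \frac{1}{23998}\right) = \frac{65658441}{176} \left(- \frac{1}{23998}\right) = - \frac{65658441}{4223648}$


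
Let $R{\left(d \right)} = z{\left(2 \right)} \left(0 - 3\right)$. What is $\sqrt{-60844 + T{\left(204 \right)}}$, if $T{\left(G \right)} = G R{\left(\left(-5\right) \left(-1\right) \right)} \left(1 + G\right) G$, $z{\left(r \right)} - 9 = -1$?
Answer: $2 i \sqrt{51202891} \approx 14311.0 i$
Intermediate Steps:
$z{\left(r \right)} = 8$ ($z{\left(r \right)} = 9 - 1 = 8$)
$R{\left(d \right)} = -24$ ($R{\left(d \right)} = 8 \left(0 - 3\right) = 8 \left(-3\right) = -24$)
$T{\left(G \right)} = G^{2} \left(-24 - 24 G\right)$ ($T{\left(G \right)} = G \left(- 24 \left(1 + G\right)\right) G = G \left(-24 - 24 G\right) G = G^{2} \left(-24 - 24 G\right)$)
$\sqrt{-60844 + T{\left(204 \right)}} = \sqrt{-60844 + 24 \cdot 204^{2} \left(-1 - 204\right)} = \sqrt{-60844 + 24 \cdot 41616 \left(-1 - 204\right)} = \sqrt{-60844 + 24 \cdot 41616 \left(-205\right)} = \sqrt{-60844 - 204750720} = \sqrt{-204811564} = 2 i \sqrt{51202891}$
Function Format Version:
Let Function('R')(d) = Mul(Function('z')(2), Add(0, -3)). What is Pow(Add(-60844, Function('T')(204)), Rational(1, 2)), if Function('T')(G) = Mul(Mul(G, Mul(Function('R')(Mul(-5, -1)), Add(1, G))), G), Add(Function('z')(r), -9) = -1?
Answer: Mul(2, I, Pow(51202891, Rational(1, 2))) ≈ Mul(14311., I)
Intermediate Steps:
Function('z')(r) = 8 (Function('z')(r) = Add(9, -1) = 8)
Function('R')(d) = -24 (Function('R')(d) = Mul(8, Add(0, -3)) = Mul(8, -3) = -24)
Function('T')(G) = Mul(Pow(G, 2), Add(-24, Mul(-24, G))) (Function('T')(G) = Mul(Mul(G, Mul(-24, Add(1, G))), G) = Mul(Mul(G, Add(-24, Mul(-24, G))), G) = Mul(Pow(G, 2), Add(-24, Mul(-24, G))))
Pow(Add(-60844, Function('T')(204)), Rational(1, 2)) = Pow(Add(-60844, Mul(24, Pow(204, 2), Add(-1, Mul(-1, 204)))), Rational(1, 2)) = Pow(Add(-60844, Mul(24, 41616, Add(-1, -204))), Rational(1, 2)) = Pow(Add(-60844, Mul(24, 41616, -205)), Rational(1, 2)) = Pow(Add(-60844, -204750720), Rational(1, 2)) = Pow(-204811564, Rational(1, 2)) = Mul(2, I, Pow(51202891, Rational(1, 2)))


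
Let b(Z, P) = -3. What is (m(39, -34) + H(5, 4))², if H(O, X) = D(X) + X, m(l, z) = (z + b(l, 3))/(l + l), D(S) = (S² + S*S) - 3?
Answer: 6436369/6084 ≈ 1057.9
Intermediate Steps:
D(S) = -3 + 2*S² (D(S) = (S² + S²) - 3 = 2*S² - 3 = -3 + 2*S²)
m(l, z) = (-3 + z)/(2*l) (m(l, z) = (z - 3)/(l + l) = (-3 + z)/((2*l)) = (-3 + z)*(1/(2*l)) = (-3 + z)/(2*l))
H(O, X) = -3 + X + 2*X² (H(O, X) = (-3 + 2*X²) + X = -3 + X + 2*X²)
(m(39, -34) + H(5, 4))² = ((½)*(-3 - 34)/39 + (-3 + 4 + 2*4²))² = ((½)*(1/39)*(-37) + (-3 + 4 + 2*16))² = (-37/78 + (-3 + 4 + 32))² = (-37/78 + 33)² = (2537/78)² = 6436369/6084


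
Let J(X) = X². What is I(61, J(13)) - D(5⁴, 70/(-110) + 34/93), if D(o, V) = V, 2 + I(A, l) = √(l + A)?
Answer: -1769/1023 + √230 ≈ 13.437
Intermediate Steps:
I(A, l) = -2 + √(A + l) (I(A, l) = -2 + √(l + A) = -2 + √(A + l))
I(61, J(13)) - D(5⁴, 70/(-110) + 34/93) = (-2 + √(61 + 13²)) - (70/(-110) + 34/93) = (-2 + √(61 + 169)) - (70*(-1/110) + 34*(1/93)) = (-2 + √230) - (-7/11 + 34/93) = (-2 + √230) - 1*(-277/1023) = (-2 + √230) + 277/1023 = -1769/1023 + √230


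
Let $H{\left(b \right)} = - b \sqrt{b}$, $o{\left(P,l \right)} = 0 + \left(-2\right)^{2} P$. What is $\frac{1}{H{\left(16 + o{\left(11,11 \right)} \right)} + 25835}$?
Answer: $\frac{5167}{133446245} + \frac{24 \sqrt{15}}{133446245} \approx 3.9416 \cdot 10^{-5}$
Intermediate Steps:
$o{\left(P,l \right)} = 4 P$ ($o{\left(P,l \right)} = 0 + 4 P = 4 P$)
$H{\left(b \right)} = - b^{\frac{3}{2}}$
$\frac{1}{H{\left(16 + o{\left(11,11 \right)} \right)} + 25835} = \frac{1}{- \left(16 + 4 \cdot 11\right)^{\frac{3}{2}} + 25835} = \frac{1}{- \left(16 + 44\right)^{\frac{3}{2}} + 25835} = \frac{1}{- 60^{\frac{3}{2}} + 25835} = \frac{1}{- 120 \sqrt{15} + 25835} = \frac{1}{25835 - 120 \sqrt{15}}$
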